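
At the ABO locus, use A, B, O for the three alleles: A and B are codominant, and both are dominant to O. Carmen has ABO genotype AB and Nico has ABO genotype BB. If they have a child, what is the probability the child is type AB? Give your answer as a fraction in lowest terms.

1/2

ABO cross AB × BB → offspring phenotypes: 1/2 B, 1/2 AB.
So P(type AB) = 1/2.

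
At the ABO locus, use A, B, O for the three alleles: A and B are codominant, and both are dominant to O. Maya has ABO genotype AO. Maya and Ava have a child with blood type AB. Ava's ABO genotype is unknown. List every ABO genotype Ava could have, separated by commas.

AB, BB, BO

For each candidate genotype of Ava, check whether crossing it with AO can produce every observed child phenotype.
  AA → possible child types {A} ✗
  AB → possible child types {A, B, AB} ✓
  AO → possible child types {O, A} ✗
  BB → possible child types {B, AB} ✓
  BO → possible child types {O, A, B, AB} ✓
  OO → possible child types {O, A} ✗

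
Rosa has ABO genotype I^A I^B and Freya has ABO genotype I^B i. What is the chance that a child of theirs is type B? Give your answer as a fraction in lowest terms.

1/2

ABO cross I^A I^B × I^B i → offspring phenotypes: 1/4 A, 1/2 B, 1/4 AB.
So P(type B) = 1/2.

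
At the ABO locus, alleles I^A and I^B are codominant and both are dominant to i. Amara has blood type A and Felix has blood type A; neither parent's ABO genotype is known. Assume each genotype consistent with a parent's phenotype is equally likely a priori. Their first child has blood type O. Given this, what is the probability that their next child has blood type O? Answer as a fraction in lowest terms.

Possible genotypes: Amara ∈ {I^A I^A, I^A i}; Felix ∈ {I^A I^A, I^A i}.
Weight each parental genotype pair by prior × P(type-O child):
  I^A i × I^A i: posterior weight 1; P(next child type O) = 1/4.
Weighted sum = 1/4.

1/4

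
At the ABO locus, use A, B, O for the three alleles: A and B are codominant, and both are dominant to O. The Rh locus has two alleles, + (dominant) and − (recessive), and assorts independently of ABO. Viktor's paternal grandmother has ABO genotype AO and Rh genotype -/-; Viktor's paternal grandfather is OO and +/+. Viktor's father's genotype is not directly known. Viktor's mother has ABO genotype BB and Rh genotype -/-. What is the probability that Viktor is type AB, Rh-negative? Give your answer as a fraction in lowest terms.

Viktor's father's ABO genotype from AO × OO: 1/2 AO, 1/2 OO.
Crossing each possibility with the mother BB and summing P(type AB): 1/2·1/2 + 1/2·0 = 1/4.
Similarly for Rh via the father's Rh distribution: P(Rh-) = 1/2.
Independent loci: 1/4 × 1/2 = 1/8.

1/8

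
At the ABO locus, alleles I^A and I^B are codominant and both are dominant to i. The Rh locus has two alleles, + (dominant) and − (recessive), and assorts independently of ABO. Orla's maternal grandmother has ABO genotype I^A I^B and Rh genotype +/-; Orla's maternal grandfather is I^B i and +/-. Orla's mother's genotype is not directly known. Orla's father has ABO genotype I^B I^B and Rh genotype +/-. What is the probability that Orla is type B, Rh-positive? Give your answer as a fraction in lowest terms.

9/16

Orla's mother's ABO genotype from I^A I^B × I^B i: 1/4 I^A I^B, 1/4 I^A i, 1/4 I^B I^B, 1/4 I^B i.
Crossing each possibility with the father I^B I^B and summing P(type B): 1/4·1/2 + 1/4·1/2 + 1/4·1 + 1/4·1 = 3/4.
Similarly for Rh via the mother's Rh distribution: P(Rh+) = 3/4.
Independent loci: 3/4 × 3/4 = 9/16.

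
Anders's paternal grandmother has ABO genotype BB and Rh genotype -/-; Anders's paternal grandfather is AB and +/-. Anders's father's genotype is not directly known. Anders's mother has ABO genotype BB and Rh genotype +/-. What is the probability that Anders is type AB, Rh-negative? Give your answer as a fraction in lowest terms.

3/32

Anders's father's ABO genotype from BB × AB: 1/2 AB, 1/2 BB.
Crossing each possibility with the mother BB and summing P(type AB): 1/2·1/2 + 1/2·0 = 1/4.
Similarly for Rh via the father's Rh distribution: P(Rh-) = 3/8.
Independent loci: 1/4 × 3/8 = 3/32.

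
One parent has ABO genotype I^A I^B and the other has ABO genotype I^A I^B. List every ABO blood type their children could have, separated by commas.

A, B, AB

Gametes from I^A I^B × I^A I^B give offspring ABO genotypes I^A I^A, I^A I^B, I^B I^B, i.e. phenotypes A, B, AB.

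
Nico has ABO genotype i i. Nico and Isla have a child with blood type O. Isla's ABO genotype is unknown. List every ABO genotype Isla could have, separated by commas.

For each candidate genotype of Isla, check whether crossing it with i i can produce every observed child phenotype.
  I^A I^A → possible child types {A} ✗
  I^A I^B → possible child types {A, B} ✗
  I^A i → possible child types {O, A} ✓
  I^B I^B → possible child types {B} ✗
  I^B i → possible child types {O, B} ✓
  i i → possible child types {O} ✓

I^A i, I^B i, i i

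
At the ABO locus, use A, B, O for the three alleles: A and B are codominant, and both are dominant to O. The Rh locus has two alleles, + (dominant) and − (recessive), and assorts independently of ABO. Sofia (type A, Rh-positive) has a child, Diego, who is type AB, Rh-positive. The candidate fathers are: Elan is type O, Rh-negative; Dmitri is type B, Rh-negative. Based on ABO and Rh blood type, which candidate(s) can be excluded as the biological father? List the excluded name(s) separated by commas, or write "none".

A candidate is excluded only if no genotype consistent with his phenotype could produce a type AB, Rh-positive child with a type A, Rh-positive mother.
Elan (type O, Rh-): no genotype consistent with that phenotype can produce a type-AB Rh+ child with a type-A mother.

Elan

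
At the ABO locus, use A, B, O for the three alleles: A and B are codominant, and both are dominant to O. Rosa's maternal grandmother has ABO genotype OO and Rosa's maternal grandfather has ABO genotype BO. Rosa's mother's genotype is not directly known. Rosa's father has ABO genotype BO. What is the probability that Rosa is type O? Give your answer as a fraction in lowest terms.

Rosa's mother's ABO genotype from OO × BO: 1/2 BO, 1/2 OO.
Crossing each possibility with the father BO and summing P(type O): 1/2·1/4 + 1/2·1/2 = 3/8.

3/8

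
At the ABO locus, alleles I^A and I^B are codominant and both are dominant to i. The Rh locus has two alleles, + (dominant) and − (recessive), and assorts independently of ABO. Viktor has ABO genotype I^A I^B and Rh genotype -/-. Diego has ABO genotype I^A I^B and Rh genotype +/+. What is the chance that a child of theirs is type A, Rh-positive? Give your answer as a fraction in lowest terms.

ABO cross I^A I^B × I^A I^B → offspring phenotypes: 1/4 A, 1/4 B, 1/2 AB.
Rh cross -/- × +/+ → 1 Rh+.
Independent loci: P(type A, Rh-positive) = 1/4 × 1 = 1/4.

1/4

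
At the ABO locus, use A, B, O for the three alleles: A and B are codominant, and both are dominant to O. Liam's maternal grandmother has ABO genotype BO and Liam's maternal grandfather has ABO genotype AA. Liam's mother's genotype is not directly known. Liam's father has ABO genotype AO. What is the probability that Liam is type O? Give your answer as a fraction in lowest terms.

1/8

Liam's mother's ABO genotype from BO × AA: 1/2 AB, 1/2 AO.
Crossing each possibility with the father AO and summing P(type O): 1/2·0 + 1/2·1/4 = 1/8.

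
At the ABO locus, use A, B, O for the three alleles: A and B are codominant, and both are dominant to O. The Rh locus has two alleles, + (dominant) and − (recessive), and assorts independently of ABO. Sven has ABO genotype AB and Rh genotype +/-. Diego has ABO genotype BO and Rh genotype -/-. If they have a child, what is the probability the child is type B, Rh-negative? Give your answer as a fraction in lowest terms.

ABO cross AB × BO → offspring phenotypes: 1/4 A, 1/2 B, 1/4 AB.
Rh cross +/- × -/- → 1/2 Rh+, 1/2 Rh-.
Independent loci: P(type B, Rh-negative) = 1/2 × 1/2 = 1/4.

1/4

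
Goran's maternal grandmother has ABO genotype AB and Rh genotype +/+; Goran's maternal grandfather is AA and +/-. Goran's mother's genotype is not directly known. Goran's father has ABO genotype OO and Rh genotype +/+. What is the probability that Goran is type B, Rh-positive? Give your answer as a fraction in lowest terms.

Goran's mother's ABO genotype from AB × AA: 1/2 AA, 1/2 AB.
Crossing each possibility with the father OO and summing P(type B): 1/2·0 + 1/2·1/2 = 1/4.
Similarly for Rh via the mother's Rh distribution: P(Rh+) = 1.
Independent loci: 1/4 × 1 = 1/4.

1/4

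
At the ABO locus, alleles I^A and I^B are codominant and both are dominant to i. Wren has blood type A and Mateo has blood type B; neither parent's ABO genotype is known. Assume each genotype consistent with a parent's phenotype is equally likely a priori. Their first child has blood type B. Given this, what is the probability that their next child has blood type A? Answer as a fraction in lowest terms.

1/12

Possible genotypes: Wren ∈ {I^A I^A, I^A i}; Mateo ∈ {I^B I^B, I^B i}.
Weight each parental genotype pair by prior × P(type-B child):
  I^A i × I^B I^B: posterior weight 2/3; P(next child type A) = 0.
  I^A i × I^B i: posterior weight 1/3; P(next child type A) = 1/4.
Weighted sum = 1/12.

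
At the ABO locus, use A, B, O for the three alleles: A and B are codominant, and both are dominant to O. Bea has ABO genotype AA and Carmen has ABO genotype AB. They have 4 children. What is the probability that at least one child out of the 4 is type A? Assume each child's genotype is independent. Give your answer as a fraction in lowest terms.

ABO cross AA × AB → 1/2 A, 1/2 AB.
So P(type A) = 1/2 per child.
P(none) = (1/2)^4 = 1/16; P(at least one) = 1 − 1/16 = 15/16.

15/16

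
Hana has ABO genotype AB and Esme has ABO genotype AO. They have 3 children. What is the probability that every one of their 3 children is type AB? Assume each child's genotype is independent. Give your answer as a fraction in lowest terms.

ABO cross AB × AO → 1/2 A, 1/4 B, 1/4 AB.
So P(type AB) = 1/4 per child.
All 3 independent: (1/4)^3 = 1/64.

1/64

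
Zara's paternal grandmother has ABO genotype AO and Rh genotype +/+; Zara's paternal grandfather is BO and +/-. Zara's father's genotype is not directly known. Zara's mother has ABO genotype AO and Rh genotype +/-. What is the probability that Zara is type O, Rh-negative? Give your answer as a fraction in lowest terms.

Zara's father's ABO genotype from AO × BO: 1/4 AB, 1/4 AO, 1/4 BO, 1/4 OO.
Crossing each possibility with the mother AO and summing P(type O): 1/4·0 + 1/4·1/4 + 1/4·1/4 + 1/4·1/2 = 1/4.
Similarly for Rh via the father's Rh distribution: P(Rh-) = 1/8.
Independent loci: 1/4 × 1/8 = 1/32.

1/32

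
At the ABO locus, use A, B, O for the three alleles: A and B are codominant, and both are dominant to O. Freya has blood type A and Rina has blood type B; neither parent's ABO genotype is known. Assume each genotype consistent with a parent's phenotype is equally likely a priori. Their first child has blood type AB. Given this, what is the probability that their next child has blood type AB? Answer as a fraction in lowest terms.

25/36

Possible genotypes: Freya ∈ {AA, AO}; Rina ∈ {BB, BO}.
Weight each parental genotype pair by prior × P(type-AB child):
  AA × BB: posterior weight 4/9; P(next child type AB) = 1.
  AA × BO: posterior weight 2/9; P(next child type AB) = 1/2.
  AO × BB: posterior weight 2/9; P(next child type AB) = 1/2.
  AO × BO: posterior weight 1/9; P(next child type AB) = 1/4.
Weighted sum = 25/36.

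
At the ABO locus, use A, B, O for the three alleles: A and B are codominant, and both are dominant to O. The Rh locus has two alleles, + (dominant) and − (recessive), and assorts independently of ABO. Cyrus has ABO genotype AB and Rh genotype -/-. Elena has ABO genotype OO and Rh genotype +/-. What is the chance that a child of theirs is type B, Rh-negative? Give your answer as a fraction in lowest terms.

ABO cross AB × OO → offspring phenotypes: 1/2 A, 1/2 B.
Rh cross -/- × +/- → 1/2 Rh+, 1/2 Rh-.
Independent loci: P(type B, Rh-negative) = 1/2 × 1/2 = 1/4.

1/4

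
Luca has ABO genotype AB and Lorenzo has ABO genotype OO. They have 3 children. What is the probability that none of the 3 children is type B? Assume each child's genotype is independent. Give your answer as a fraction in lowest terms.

ABO cross AB × OO → 1/2 A, 1/2 B.
So P(type B) = 1/2 per child.
P(not type B) = 1/2 for one child; (1/2)^3 = 1/8.

1/8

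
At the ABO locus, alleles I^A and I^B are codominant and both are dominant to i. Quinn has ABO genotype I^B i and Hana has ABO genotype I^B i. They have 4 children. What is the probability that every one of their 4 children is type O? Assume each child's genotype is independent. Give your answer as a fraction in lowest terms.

1/256

ABO cross I^B i × I^B i → 1/4 O, 3/4 B.
So P(type O) = 1/4 per child.
All 4 independent: (1/4)^4 = 1/256.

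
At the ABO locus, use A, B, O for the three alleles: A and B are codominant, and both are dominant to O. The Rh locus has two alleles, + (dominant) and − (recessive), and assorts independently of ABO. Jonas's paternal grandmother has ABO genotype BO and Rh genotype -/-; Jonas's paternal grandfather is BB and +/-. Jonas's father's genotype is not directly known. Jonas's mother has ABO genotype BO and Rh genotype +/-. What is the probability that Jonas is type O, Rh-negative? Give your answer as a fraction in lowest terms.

3/64

Jonas's father's ABO genotype from BO × BB: 1/2 BB, 1/2 BO.
Crossing each possibility with the mother BO and summing P(type O): 1/2·0 + 1/2·1/4 = 1/8.
Similarly for Rh via the father's Rh distribution: P(Rh-) = 3/8.
Independent loci: 1/8 × 3/8 = 3/64.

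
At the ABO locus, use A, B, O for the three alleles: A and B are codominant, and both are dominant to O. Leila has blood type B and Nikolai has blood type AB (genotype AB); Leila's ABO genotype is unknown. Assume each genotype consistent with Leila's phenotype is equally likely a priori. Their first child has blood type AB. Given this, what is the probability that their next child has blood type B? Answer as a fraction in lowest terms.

1/2

Possible genotypes: Leila ∈ {BB, BO}; Nikolai ∈ {AB}.
Weight each parental genotype pair by prior × P(type-AB child):
  BB × AB: posterior weight 2/3; P(next child type B) = 1/2.
  BO × AB: posterior weight 1/3; P(next child type B) = 1/2.
Weighted sum = 1/2.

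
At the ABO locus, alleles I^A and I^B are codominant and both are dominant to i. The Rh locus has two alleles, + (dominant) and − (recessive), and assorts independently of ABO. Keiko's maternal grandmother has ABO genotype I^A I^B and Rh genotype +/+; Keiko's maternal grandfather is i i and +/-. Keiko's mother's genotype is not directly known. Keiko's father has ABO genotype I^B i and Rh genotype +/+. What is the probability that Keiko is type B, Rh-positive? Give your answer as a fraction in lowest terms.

1/2

Keiko's mother's ABO genotype from I^A I^B × i i: 1/2 I^A i, 1/2 I^B i.
Crossing each possibility with the father I^B i and summing P(type B): 1/2·1/4 + 1/2·3/4 = 1/2.
Similarly for Rh via the mother's Rh distribution: P(Rh+) = 1.
Independent loci: 1/2 × 1 = 1/2.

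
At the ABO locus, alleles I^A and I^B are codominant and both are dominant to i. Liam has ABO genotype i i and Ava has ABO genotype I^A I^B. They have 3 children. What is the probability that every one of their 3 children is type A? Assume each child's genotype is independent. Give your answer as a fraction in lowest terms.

ABO cross i i × I^A I^B → 1/2 A, 1/2 B.
So P(type A) = 1/2 per child.
All 3 independent: (1/2)^3 = 1/8.

1/8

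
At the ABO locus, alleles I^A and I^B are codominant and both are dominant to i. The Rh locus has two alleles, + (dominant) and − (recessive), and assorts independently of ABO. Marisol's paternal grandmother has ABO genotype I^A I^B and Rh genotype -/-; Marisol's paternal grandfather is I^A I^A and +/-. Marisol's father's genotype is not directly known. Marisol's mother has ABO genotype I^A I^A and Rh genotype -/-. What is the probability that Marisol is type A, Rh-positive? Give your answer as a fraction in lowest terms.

3/16

Marisol's father's ABO genotype from I^A I^B × I^A I^A: 1/2 I^A I^A, 1/2 I^A I^B.
Crossing each possibility with the mother I^A I^A and summing P(type A): 1/2·1 + 1/2·1/2 = 3/4.
Similarly for Rh via the father's Rh distribution: P(Rh+) = 1/4.
Independent loci: 3/4 × 1/4 = 3/16.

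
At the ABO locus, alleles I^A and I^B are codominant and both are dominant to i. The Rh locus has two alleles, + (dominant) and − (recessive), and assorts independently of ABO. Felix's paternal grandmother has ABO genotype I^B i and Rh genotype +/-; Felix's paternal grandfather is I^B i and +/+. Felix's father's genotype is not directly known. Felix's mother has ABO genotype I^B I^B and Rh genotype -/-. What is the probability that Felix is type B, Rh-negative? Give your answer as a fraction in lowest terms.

Felix's father's ABO genotype from I^B i × I^B i: 1/4 I^B I^B, 1/2 I^B i, 1/4 i i.
Crossing each possibility with the mother I^B I^B and summing P(type B): 1/4·1 + 1/2·1 + 1/4·1 = 1.
Similarly for Rh via the father's Rh distribution: P(Rh-) = 1/4.
Independent loci: 1 × 1/4 = 1/4.

1/4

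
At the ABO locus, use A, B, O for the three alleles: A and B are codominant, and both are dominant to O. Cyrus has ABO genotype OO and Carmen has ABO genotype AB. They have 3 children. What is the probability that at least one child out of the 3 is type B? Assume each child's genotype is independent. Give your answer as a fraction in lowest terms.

ABO cross OO × AB → 1/2 A, 1/2 B.
So P(type B) = 1/2 per child.
P(none) = (1/2)^3 = 1/8; P(at least one) = 1 − 1/8 = 7/8.

7/8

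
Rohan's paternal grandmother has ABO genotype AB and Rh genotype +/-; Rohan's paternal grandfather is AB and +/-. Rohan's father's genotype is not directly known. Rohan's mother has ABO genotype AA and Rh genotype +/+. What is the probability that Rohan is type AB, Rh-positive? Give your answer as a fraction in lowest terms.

Rohan's father's ABO genotype from AB × AB: 1/4 AA, 1/2 AB, 1/4 BB.
Crossing each possibility with the mother AA and summing P(type AB): 1/4·0 + 1/2·1/2 + 1/4·1 = 1/2.
Similarly for Rh via the father's Rh distribution: P(Rh+) = 1.
Independent loci: 1/2 × 1 = 1/2.

1/2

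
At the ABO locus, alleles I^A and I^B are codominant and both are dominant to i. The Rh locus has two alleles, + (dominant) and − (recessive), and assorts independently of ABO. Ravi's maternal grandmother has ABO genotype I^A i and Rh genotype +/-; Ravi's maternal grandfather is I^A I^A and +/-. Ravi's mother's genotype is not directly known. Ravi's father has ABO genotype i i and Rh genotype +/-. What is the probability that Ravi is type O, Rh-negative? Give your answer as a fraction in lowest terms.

1/16

Ravi's mother's ABO genotype from I^A i × I^A I^A: 1/2 I^A I^A, 1/2 I^A i.
Crossing each possibility with the father i i and summing P(type O): 1/2·0 + 1/2·1/2 = 1/4.
Similarly for Rh via the mother's Rh distribution: P(Rh-) = 1/4.
Independent loci: 1/4 × 1/4 = 1/16.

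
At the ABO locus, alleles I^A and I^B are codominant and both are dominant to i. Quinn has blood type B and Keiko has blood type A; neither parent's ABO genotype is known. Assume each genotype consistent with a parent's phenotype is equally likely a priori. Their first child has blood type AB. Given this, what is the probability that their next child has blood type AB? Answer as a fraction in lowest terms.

25/36

Possible genotypes: Quinn ∈ {I^B I^B, I^B i}; Keiko ∈ {I^A I^A, I^A i}.
Weight each parental genotype pair by prior × P(type-AB child):
  I^B I^B × I^A I^A: posterior weight 4/9; P(next child type AB) = 1.
  I^B I^B × I^A i: posterior weight 2/9; P(next child type AB) = 1/2.
  I^B i × I^A I^A: posterior weight 2/9; P(next child type AB) = 1/2.
  I^B i × I^A i: posterior weight 1/9; P(next child type AB) = 1/4.
Weighted sum = 25/36.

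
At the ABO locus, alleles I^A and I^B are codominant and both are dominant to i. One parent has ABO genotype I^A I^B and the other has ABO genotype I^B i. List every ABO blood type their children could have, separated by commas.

Gametes from I^A I^B × I^B i give offspring ABO genotypes I^A I^B, I^A i, I^B I^B, I^B i, i.e. phenotypes A, B, AB.

A, B, AB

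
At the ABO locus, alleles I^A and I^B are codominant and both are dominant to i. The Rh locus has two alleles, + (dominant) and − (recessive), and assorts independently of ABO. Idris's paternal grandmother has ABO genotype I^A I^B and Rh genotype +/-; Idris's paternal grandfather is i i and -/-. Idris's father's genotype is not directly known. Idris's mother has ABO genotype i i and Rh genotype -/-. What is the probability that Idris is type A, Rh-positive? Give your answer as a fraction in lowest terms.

Idris's father's ABO genotype from I^A I^B × i i: 1/2 I^A i, 1/2 I^B i.
Crossing each possibility with the mother i i and summing P(type A): 1/2·1/2 + 1/2·0 = 1/4.
Similarly for Rh via the father's Rh distribution: P(Rh+) = 1/4.
Independent loci: 1/4 × 1/4 = 1/16.

1/16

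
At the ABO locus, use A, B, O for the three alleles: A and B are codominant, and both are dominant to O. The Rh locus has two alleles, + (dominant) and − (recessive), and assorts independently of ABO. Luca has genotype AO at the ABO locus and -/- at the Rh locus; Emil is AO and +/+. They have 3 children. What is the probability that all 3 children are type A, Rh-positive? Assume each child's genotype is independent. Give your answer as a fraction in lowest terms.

ABO cross AO × AO → 1/4 O, 3/4 A.
Rh cross -/- × +/+ → 1 Rh+; so P(type A, Rh-positive) = 3/4 × 1 = 3/4 per child.
All 3 independent: (3/4)^3 = 27/64.

27/64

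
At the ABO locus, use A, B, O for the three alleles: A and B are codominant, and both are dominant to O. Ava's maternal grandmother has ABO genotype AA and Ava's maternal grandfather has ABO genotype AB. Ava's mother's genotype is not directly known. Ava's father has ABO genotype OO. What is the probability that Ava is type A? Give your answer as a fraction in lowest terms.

3/4

Ava's mother's ABO genotype from AA × AB: 1/2 AA, 1/2 AB.
Crossing each possibility with the father OO and summing P(type A): 1/2·1 + 1/2·1/2 = 3/4.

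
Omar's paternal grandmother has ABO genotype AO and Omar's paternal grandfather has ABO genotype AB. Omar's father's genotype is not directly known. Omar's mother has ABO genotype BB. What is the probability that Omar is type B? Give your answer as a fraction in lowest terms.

Omar's father's ABO genotype from AO × AB: 1/4 AA, 1/4 AB, 1/4 AO, 1/4 BO.
Crossing each possibility with the mother BB and summing P(type B): 1/4·0 + 1/4·1/2 + 1/4·1/2 + 1/4·1 = 1/2.

1/2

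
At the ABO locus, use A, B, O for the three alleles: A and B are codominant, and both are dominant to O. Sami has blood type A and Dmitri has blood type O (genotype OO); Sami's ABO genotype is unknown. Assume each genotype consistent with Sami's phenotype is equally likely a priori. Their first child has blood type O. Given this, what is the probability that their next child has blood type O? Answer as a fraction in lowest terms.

Possible genotypes: Sami ∈ {AA, AO}; Dmitri ∈ {OO}.
Weight each parental genotype pair by prior × P(type-O child):
  AO × OO: posterior weight 1; P(next child type O) = 1/2.
Weighted sum = 1/2.

1/2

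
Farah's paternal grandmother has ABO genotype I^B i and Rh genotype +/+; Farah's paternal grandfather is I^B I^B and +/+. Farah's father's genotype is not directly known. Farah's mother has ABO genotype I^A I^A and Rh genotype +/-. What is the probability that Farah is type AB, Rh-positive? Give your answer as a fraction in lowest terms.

Farah's father's ABO genotype from I^B i × I^B I^B: 1/2 I^B I^B, 1/2 I^B i.
Crossing each possibility with the mother I^A I^A and summing P(type AB): 1/2·1 + 1/2·1/2 = 3/4.
Similarly for Rh via the father's Rh distribution: P(Rh+) = 1.
Independent loci: 3/4 × 1 = 3/4.

3/4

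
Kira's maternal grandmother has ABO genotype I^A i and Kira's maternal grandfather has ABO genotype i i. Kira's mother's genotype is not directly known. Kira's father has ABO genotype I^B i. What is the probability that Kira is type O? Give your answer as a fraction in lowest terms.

3/8

Kira's mother's ABO genotype from I^A i × i i: 1/2 I^A i, 1/2 i i.
Crossing each possibility with the father I^B i and summing P(type O): 1/2·1/4 + 1/2·1/2 = 3/8.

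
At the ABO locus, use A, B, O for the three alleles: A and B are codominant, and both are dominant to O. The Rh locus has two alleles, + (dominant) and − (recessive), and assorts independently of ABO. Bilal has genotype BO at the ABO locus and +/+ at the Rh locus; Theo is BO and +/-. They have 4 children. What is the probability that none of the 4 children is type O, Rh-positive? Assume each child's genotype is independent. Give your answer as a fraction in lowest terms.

ABO cross BO × BO → 1/4 O, 3/4 B.
Rh cross +/+ × +/- → 1 Rh+; so P(type O, Rh-positive) = 1/4 × 1 = 1/4 per child.
P(not type O, Rh-positive) = 3/4 for one child; (3/4)^4 = 81/256.

81/256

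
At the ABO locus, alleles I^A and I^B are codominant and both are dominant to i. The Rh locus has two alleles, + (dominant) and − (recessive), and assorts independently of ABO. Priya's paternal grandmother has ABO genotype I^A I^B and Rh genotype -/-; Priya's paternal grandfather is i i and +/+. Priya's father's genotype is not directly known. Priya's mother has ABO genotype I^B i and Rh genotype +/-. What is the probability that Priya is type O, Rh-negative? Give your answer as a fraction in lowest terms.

1/16

Priya's father's ABO genotype from I^A I^B × i i: 1/2 I^A i, 1/2 I^B i.
Crossing each possibility with the mother I^B i and summing P(type O): 1/2·1/4 + 1/2·1/4 = 1/4.
Similarly for Rh via the father's Rh distribution: P(Rh-) = 1/4.
Independent loci: 1/4 × 1/4 = 1/16.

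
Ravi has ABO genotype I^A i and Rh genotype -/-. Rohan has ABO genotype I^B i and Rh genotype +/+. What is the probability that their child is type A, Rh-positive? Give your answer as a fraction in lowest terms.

ABO cross I^A i × I^B i → offspring phenotypes: 1/4 O, 1/4 A, 1/4 B, 1/4 AB.
Rh cross -/- × +/+ → 1 Rh+.
Independent loci: P(type A, Rh-positive) = 1/4 × 1 = 1/4.

1/4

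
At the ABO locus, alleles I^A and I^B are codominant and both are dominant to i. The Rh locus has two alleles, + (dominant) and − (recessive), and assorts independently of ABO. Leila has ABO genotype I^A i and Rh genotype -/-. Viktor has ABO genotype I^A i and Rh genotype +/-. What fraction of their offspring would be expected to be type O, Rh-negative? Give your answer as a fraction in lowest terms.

ABO cross I^A i × I^A i → offspring phenotypes: 1/4 O, 3/4 A.
Rh cross -/- × +/- → 1/2 Rh+, 1/2 Rh-.
Independent loci: P(type O, Rh-negative) = 1/4 × 1/2 = 1/8.

1/8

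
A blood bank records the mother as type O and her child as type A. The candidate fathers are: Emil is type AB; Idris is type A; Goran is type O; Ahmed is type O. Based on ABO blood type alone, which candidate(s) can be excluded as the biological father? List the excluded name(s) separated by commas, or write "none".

Goran, Ahmed

A candidate is excluded only if no genotype consistent with his phenotype could produce a type A child with a type O mother.
Goran (type O): no genotype consistent with that phenotype can produce a type-A child with a type-O mother.
Ahmed (type O): no genotype consistent with that phenotype can produce a type-A child with a type-O mother.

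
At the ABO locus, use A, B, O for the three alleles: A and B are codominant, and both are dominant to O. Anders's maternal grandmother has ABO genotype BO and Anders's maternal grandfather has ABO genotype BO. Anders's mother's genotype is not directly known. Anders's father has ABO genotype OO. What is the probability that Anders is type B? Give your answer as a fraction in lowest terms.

1/2

Anders's mother's ABO genotype from BO × BO: 1/4 BB, 1/2 BO, 1/4 OO.
Crossing each possibility with the father OO and summing P(type B): 1/4·1 + 1/2·1/2 + 1/4·0 = 1/2.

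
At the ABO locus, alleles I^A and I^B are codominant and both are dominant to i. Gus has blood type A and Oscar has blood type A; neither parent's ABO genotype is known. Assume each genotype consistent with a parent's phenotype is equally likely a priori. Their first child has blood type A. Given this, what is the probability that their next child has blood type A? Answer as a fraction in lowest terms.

Possible genotypes: Gus ∈ {I^A I^A, I^A i}; Oscar ∈ {I^A I^A, I^A i}.
Weight each parental genotype pair by prior × P(type-A child):
  I^A I^A × I^A I^A: posterior weight 4/15; P(next child type A) = 1.
  I^A I^A × I^A i: posterior weight 4/15; P(next child type A) = 1.
  I^A i × I^A I^A: posterior weight 4/15; P(next child type A) = 1.
  I^A i × I^A i: posterior weight 1/5; P(next child type A) = 3/4.
Weighted sum = 19/20.

19/20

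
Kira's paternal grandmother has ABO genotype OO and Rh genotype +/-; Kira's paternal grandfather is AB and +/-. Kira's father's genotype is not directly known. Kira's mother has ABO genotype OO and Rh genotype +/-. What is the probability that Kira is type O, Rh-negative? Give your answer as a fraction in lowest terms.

Kira's father's ABO genotype from OO × AB: 1/2 AO, 1/2 BO.
Crossing each possibility with the mother OO and summing P(type O): 1/2·1/2 + 1/2·1/2 = 1/2.
Similarly for Rh via the father's Rh distribution: P(Rh-) = 1/4.
Independent loci: 1/2 × 1/4 = 1/8.

1/8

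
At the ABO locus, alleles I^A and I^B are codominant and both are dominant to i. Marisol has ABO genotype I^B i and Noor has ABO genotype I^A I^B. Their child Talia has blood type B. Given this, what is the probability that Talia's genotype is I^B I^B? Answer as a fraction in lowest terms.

Cross I^B i × I^A I^B → 1/4 I^A I^B, 1/4 I^A i, 1/4 I^B I^B, 1/4 I^B i.
Type-B genotypes among offspring: I^B I^B (1/4), I^B i (1/4); total 1/2.
P(I^B I^B | type B) = (1/4) / (1/2) = 1/2.

1/2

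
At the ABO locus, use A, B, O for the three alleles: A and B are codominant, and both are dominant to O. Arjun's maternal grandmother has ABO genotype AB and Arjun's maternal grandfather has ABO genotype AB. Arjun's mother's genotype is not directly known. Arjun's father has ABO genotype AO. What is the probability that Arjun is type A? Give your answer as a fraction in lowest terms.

1/2

Arjun's mother's ABO genotype from AB × AB: 1/4 AA, 1/2 AB, 1/4 BB.
Crossing each possibility with the father AO and summing P(type A): 1/4·1 + 1/2·1/2 + 1/4·0 = 1/2.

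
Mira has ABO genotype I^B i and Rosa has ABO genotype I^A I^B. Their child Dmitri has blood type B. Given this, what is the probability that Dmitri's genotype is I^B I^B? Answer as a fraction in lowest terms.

Cross I^B i × I^A I^B → 1/4 I^A I^B, 1/4 I^A i, 1/4 I^B I^B, 1/4 I^B i.
Type-B genotypes among offspring: I^B I^B (1/4), I^B i (1/4); total 1/2.
P(I^B I^B | type B) = (1/4) / (1/2) = 1/2.

1/2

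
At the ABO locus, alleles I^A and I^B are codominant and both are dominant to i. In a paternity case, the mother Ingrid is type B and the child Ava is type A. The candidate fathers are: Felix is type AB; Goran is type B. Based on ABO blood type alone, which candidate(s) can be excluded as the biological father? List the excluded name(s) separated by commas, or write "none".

A candidate is excluded only if no genotype consistent with his phenotype could produce a type A child with a type B mother.
Goran (type B): no genotype consistent with that phenotype can produce a type-A child with a type-B mother.

Goran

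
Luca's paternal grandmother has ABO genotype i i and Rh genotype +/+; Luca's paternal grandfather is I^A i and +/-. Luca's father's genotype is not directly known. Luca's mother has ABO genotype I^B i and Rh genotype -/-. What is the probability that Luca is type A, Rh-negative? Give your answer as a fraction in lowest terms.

Luca's father's ABO genotype from i i × I^A i: 1/2 I^A i, 1/2 i i.
Crossing each possibility with the mother I^B i and summing P(type A): 1/2·1/4 + 1/2·0 = 1/8.
Similarly for Rh via the father's Rh distribution: P(Rh-) = 1/4.
Independent loci: 1/8 × 1/4 = 1/32.

1/32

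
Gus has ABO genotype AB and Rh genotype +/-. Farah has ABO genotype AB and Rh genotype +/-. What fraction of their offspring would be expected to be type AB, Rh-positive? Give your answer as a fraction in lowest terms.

ABO cross AB × AB → offspring phenotypes: 1/4 A, 1/4 B, 1/2 AB.
Rh cross +/- × +/- → 3/4 Rh+, 1/4 Rh-.
Independent loci: P(type AB, Rh-positive) = 1/2 × 3/4 = 3/8.

3/8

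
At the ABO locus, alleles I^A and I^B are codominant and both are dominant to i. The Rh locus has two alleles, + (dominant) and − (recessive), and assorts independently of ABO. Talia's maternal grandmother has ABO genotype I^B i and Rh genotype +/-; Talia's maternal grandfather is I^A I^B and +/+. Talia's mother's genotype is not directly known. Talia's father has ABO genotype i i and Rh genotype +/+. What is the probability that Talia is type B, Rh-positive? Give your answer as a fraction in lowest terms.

1/2

Talia's mother's ABO genotype from I^B i × I^A I^B: 1/4 I^A I^B, 1/4 I^A i, 1/4 I^B I^B, 1/4 I^B i.
Crossing each possibility with the father i i and summing P(type B): 1/4·1/2 + 1/4·0 + 1/4·1 + 1/4·1/2 = 1/2.
Similarly for Rh via the mother's Rh distribution: P(Rh+) = 1.
Independent loci: 1/2 × 1 = 1/2.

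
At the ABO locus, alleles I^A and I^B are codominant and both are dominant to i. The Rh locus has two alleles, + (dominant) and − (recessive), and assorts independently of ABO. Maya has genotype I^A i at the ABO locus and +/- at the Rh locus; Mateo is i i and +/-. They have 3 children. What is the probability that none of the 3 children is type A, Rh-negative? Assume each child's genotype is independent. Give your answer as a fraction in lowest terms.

ABO cross I^A i × i i → 1/2 O, 1/2 A.
Rh cross +/- × +/- → 3/4 Rh+, 1/4 Rh-; so P(type A, Rh-negative) = 1/2 × 1/4 = 1/8 per child.
P(not type A, Rh-negative) = 7/8 for one child; (7/8)^3 = 343/512.

343/512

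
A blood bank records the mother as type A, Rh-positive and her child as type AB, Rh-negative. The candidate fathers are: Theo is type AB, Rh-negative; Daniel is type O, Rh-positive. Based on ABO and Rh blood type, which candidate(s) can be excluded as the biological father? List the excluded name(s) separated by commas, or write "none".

A candidate is excluded only if no genotype consistent with his phenotype could produce a type AB, Rh-negative child with a type A, Rh-positive mother.
Daniel (type O, Rh+): no genotype consistent with that phenotype can produce a type-AB Rh- child with a type-A mother.

Daniel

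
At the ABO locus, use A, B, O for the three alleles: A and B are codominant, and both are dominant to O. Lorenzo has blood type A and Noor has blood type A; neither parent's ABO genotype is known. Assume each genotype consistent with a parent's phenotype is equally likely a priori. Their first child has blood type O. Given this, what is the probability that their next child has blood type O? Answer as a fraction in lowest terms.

1/4

Possible genotypes: Lorenzo ∈ {AA, AO}; Noor ∈ {AA, AO}.
Weight each parental genotype pair by prior × P(type-O child):
  AO × AO: posterior weight 1; P(next child type O) = 1/4.
Weighted sum = 1/4.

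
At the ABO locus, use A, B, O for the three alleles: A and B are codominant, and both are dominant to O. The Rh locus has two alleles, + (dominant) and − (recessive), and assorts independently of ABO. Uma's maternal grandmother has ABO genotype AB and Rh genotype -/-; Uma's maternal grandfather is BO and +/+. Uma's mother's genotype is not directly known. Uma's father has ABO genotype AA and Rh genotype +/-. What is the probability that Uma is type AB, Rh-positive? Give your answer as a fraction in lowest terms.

Uma's mother's ABO genotype from AB × BO: 1/4 AB, 1/4 AO, 1/4 BB, 1/4 BO.
Crossing each possibility with the father AA and summing P(type AB): 1/4·1/2 + 1/4·0 + 1/4·1 + 1/4·1/2 = 1/2.
Similarly for Rh via the mother's Rh distribution: P(Rh+) = 3/4.
Independent loci: 1/2 × 3/4 = 3/8.

3/8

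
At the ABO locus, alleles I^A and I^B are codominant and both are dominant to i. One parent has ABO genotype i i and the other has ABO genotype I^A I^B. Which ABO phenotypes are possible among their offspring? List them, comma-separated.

A, B

Gametes from i i × I^A I^B give offspring ABO genotypes I^A i, I^B i, i.e. phenotypes A, B.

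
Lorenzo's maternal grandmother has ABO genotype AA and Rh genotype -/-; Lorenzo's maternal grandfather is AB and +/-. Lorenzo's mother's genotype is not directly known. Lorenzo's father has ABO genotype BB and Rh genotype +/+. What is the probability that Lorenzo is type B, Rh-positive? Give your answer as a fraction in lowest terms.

Lorenzo's mother's ABO genotype from AA × AB: 1/2 AA, 1/2 AB.
Crossing each possibility with the father BB and summing P(type B): 1/2·0 + 1/2·1/2 = 1/4.
Similarly for Rh via the mother's Rh distribution: P(Rh+) = 1.
Independent loci: 1/4 × 1 = 1/4.

1/4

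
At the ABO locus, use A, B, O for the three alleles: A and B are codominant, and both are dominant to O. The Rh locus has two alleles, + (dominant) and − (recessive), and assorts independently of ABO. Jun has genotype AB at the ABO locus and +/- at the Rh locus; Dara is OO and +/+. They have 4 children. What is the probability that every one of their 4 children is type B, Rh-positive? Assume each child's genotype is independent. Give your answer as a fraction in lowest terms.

ABO cross AB × OO → 1/2 A, 1/2 B.
Rh cross +/- × +/+ → 1 Rh+; so P(type B, Rh-positive) = 1/2 × 1 = 1/2 per child.
All 4 independent: (1/2)^4 = 1/16.

1/16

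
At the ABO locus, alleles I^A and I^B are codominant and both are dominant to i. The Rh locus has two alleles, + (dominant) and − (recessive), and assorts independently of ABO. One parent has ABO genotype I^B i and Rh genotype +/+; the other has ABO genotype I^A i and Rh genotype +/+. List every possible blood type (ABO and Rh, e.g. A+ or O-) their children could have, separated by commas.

O+, A+, B+, AB+

Gametes from I^B i × I^A i give offspring ABO genotypes I^A I^B, I^A i, I^B i, i i, i.e. phenotypes O, A, B, AB.
Rh cross +/+ × +/+ → phenotypes Rh+.
Combining independently: O+, A+, B+, AB+.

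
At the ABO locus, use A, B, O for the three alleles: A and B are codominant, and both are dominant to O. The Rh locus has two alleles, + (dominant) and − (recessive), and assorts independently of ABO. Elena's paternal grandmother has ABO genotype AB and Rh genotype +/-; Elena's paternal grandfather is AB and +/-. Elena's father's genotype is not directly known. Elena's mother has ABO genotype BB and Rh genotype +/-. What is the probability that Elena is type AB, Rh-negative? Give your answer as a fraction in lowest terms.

1/8

Elena's father's ABO genotype from AB × AB: 1/4 AA, 1/2 AB, 1/4 BB.
Crossing each possibility with the mother BB and summing P(type AB): 1/4·1 + 1/2·1/2 + 1/4·0 = 1/2.
Similarly for Rh via the father's Rh distribution: P(Rh-) = 1/4.
Independent loci: 1/2 × 1/4 = 1/8.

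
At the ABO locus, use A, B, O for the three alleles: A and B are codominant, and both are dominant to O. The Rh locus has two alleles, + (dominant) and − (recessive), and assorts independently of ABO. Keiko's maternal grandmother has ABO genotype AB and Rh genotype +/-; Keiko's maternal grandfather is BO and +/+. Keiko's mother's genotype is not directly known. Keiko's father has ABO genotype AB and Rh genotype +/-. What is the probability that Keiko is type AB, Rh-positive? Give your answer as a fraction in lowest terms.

21/64

Keiko's mother's ABO genotype from AB × BO: 1/4 AB, 1/4 AO, 1/4 BB, 1/4 BO.
Crossing each possibility with the father AB and summing P(type AB): 1/4·1/2 + 1/4·1/4 + 1/4·1/2 + 1/4·1/4 = 3/8.
Similarly for Rh via the mother's Rh distribution: P(Rh+) = 7/8.
Independent loci: 3/8 × 7/8 = 21/64.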